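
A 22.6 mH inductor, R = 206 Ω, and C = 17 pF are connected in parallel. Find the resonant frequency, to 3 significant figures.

ω₀ = 1/√(LC) = 1/√(0.0226 × 1.7e-11) = 1.613e+06 rad/s
f₀ = ω₀/(2π) = 257 kHz

257 kHz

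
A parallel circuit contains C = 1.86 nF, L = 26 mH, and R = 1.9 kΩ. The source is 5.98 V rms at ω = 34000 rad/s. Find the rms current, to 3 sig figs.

X_L = ωL = 884 Ω
X_C = 1/(ωC) = 15800 Ω
Parallel: admittances add. Y = 1/R + 1/(jωL) + jωC
Y = (0.000526 − j0.00107) S
|Y| = 0.00119 S → |Z| = 1/|Y| = 840 Ω, ∠Z = −∠Y = 63.8°
I = V/|Z| = 5.98/840 = 7.12 mA

7.12 mA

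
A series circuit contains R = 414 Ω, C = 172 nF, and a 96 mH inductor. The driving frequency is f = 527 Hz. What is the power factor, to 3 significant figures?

0.277

ω = 2πf = 3311 rad/s
X_L = ωL = 318 Ω
X_C = 1/(ωC) = 1760 Ω
Net reactance X = X_L − X_C = -1440 Ω
Z = 414 − j1440 Ω
|Z| = √(414² + 1440²) = 1500 Ω
∠Z = arctan(-1440/414) = -73.9°
cos φ = cos(-73.9°) = 0.277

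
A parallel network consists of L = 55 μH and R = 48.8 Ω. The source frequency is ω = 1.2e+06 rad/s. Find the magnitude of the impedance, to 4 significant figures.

39.24 Ω

X_L = ωL = 66.00 Ω
Parallel: admittances add. Y = 1/R + 1/(jωL)
Y = (0.02049 − j0.01515) S
|Y| = 0.02548 S → |Z| = 1/|Y| = 39.24 Ω, ∠Z = −∠Y = 36.48°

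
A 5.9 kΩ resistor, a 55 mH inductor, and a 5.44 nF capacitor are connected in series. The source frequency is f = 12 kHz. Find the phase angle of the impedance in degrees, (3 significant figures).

16.2°

ω = 2πf = 75400 rad/s
X_L = ωL = 4150 Ω
X_C = 1/(ωC) = 2440 Ω
Net reactance X = X_L − X_C = 1710 Ω
Z = 5900 + j1710 Ω
|Z| = √(5900² + 1710²) = 6140 Ω
∠Z = arctan(1710/5900) = 16.2°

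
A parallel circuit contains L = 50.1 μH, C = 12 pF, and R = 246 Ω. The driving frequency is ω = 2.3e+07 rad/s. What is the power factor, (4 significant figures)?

0.9896

X_L = ωL = 1152 Ω
X_C = 1/(ωC) = 3623 Ω
Parallel: admittances add. Y = 1/R + 1/(jωL) + jωC
Y = (0.004065 − j0.0005918) S
|Y| = 0.004108 S → |Z| = 1/|Y| = 243.4 Ω, ∠Z = −∠Y = 8.283°
cos φ = cos(8.283°) = 0.9896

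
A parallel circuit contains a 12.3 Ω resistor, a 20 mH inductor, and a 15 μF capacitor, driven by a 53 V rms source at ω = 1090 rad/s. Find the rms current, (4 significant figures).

4.584 A

X_L = ωL = 21.80 Ω
X_C = 1/(ωC) = 61.16 Ω
Parallel: admittances add. Y = 1/R + 1/(jωL) + jωC
Y = (0.08130 − j0.02952) S
|Y| = 0.08649 S → |Z| = 1/|Y| = 11.56 Ω, ∠Z = −∠Y = 19.96°
I = V/|Z| = 53/11.56 = 4.584 A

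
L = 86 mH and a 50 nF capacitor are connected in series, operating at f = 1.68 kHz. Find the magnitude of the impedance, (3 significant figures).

987 Ω

ω = 2πf = 10560 rad/s
X_L = ωL = 908 Ω
X_C = 1/(ωC) = 1890 Ω
Net reactance X = X_L − X_C = -987 Ω
Z = − j987 Ω
|Z| = √(0² + 987²) = 987 Ω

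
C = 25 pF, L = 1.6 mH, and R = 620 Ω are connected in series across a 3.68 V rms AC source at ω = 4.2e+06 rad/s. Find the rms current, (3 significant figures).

1.28 mA

X_L = ωL = 6720 Ω
X_C = 1/(ωC) = 9520 Ω
Net reactance X = X_L − X_C = -2800 Ω
Z = 620 − j2800 Ω
|Z| = √(620² + 2800²) = 2870 Ω
I = V/|Z| = 3.68/2870 = 1.28 mA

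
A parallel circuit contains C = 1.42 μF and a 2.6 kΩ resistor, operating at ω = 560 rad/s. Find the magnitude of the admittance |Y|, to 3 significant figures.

X_C = 1/(ωC) = 1260 Ω
Parallel: admittances add. Y = 1/R + jωC
Y = (0.000385 + j0.000795) S
|Y| = 0.000883 S → |Z| = 1/|Y| = 1130 Ω, ∠Z = −∠Y = -64.2°

883 μS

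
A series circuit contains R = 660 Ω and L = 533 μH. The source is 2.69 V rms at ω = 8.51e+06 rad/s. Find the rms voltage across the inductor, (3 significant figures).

2.66 V

X_L = ωL = 4540 Ω
Z = 660 + j4540 Ω
|Z| = √(660² + 4540²) = 4580 Ω
I = V/|Z| = 587 μA
V_L = I·|Z_L| = 0.000587 × 4540 = 2.66 V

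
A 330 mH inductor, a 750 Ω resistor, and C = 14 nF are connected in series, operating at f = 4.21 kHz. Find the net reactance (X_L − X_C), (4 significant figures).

6029 Ω

ω = 2πf = 26450 rad/s
X_L = ωL = 8729 Ω
X_C = 1/(ωC) = 2700 Ω
X = 8729 − 2700 = 6029 Ω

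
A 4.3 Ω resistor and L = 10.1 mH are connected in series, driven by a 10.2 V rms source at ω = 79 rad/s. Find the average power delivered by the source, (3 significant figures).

X_L = ωL = 0.798 Ω
Z = 4.30 + j0.798 Ω
|Z| = √(4.30² + 0.798²) = 4.37 Ω
∠Z = arctan(0.798/4.30) = 10.5°
I = V/|Z| = 2.33 A
P = VI cos φ = 10.2 × 2.33 × cos(10.5°) = 23.4 W

23.4 W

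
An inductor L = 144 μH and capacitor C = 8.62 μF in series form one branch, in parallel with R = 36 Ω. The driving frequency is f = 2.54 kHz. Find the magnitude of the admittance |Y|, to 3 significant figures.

ω = 2πf = 15960 rad/s
X_L = ωL = 2.30 Ω
X_C = 1/(ωC) = 7.27 Ω
Branch 1: Z₁ = R = 36.0 Ω
Branch 2 (series LC): Z₂ = j(X_L − X_C) = −j4.97 Ω
Parallel: Z = Z₁Z₂/(Z₁+Z₂), |Z| = 4.92 Ω, ∠Z = -82.1°
|Y| = 1/|Z| = 203 mS

203 mS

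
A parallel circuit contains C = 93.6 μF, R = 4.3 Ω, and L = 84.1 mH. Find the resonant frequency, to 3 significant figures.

ω₀ = 1/√(LC) = 1/√(0.0841 × 9.36e-05) = 356.4 rad/s
f₀ = ω₀/(2π) = 56.7 Hz

56.7 Hz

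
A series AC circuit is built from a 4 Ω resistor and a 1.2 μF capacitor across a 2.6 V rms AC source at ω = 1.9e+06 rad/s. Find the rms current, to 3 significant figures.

X_C = 1/(ωC) = 0.439 Ω
Z = 4.00 − j0.439 Ω
|Z| = √(4.00² + 0.439²) = 4.02 Ω
I = V/|Z| = 2.6/4.02 = 646 mA

646 mA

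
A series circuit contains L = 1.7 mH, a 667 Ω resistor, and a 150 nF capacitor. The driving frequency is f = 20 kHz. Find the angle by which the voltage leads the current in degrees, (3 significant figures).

ω = 2πf = 125700 rad/s
X_L = ωL = 214 Ω
X_C = 1/(ωC) = 53.1 Ω
Net reactance X = X_L − X_C = 161 Ω
Z = 667 + j161 Ω
|Z| = √(667² + 161²) = 686 Ω
∠Z = arctan(161/667) = 13.5°

13.5°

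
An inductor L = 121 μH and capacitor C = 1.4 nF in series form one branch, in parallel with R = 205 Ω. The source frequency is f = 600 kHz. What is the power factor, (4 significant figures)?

ω = 2πf = 3.77e+06 rad/s
X_L = ωL = 456.2 Ω
X_C = 1/(ωC) = 189.5 Ω
Branch 1: Z₁ = R = 205.0 Ω
Branch 2 (series LC): Z₂ = j(X_L − X_C) = j266.7 Ω
Parallel: Z = Z₁Z₂/(Z₁+Z₂), |Z| = 162.5 Ω, ∠Z = 37.55°
cos φ = cos(37.55°) = 0.7928

0.7928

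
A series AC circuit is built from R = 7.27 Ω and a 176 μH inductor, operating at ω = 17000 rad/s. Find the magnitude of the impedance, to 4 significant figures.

X_L = ωL = 2.992 Ω
Z = 7.270 + j2.992 Ω
|Z| = √(7.270² + 2.992²) = 7.862 Ω

7.862 Ω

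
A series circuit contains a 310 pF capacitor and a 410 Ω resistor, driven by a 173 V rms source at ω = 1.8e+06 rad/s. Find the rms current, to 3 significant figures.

X_C = 1/(ωC) = 1790 Ω
Z = 410 − j1790 Ω
|Z| = √(410² + 1790²) = 1840 Ω
I = V/|Z| = 173/1840 = 94.1 mA

94.1 mA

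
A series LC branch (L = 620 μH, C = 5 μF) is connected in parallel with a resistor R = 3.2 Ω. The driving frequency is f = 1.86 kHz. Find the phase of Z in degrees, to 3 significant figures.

-18.0°

ω = 2πf = 11690 rad/s
X_L = ωL = 7.25 Ω
X_C = 1/(ωC) = 17.1 Ω
Branch 1: Z₁ = R = 3.20 Ω
Branch 2 (series LC): Z₂ = j(X_L − X_C) = −j9.87 Ω
Parallel: Z = Z₁Z₂/(Z₁+Z₂), |Z| = 3.04 Ω, ∠Z = -18.0°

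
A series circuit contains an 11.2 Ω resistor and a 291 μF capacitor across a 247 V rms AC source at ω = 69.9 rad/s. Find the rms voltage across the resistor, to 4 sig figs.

54.87 V

X_C = 1/(ωC) = 49.16 Ω
Z = 11.20 − j49.16 Ω
|Z| = √(11.20² + 49.16²) = 50.42 Ω
I = V/|Z| = 4.899 A
V_R = I·|Z_R| = 4.899 × 11.20 = 54.87 V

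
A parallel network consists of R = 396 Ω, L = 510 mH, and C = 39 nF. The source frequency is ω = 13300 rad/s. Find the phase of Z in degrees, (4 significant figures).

X_L = ωL = 6783 Ω
X_C = 1/(ωC) = 1928 Ω
Parallel: admittances add. Y = 1/R + 1/(jωL) + jωC
Y = (0.002525 + j0.0003713) S
|Y| = 0.002552 S → |Z| = 1/|Y| = 391.8 Ω, ∠Z = −∠Y = -8.364°

-8.364°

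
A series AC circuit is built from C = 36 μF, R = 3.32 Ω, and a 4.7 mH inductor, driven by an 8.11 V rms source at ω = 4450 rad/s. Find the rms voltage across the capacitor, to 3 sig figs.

3.37 V

X_L = ωL = 20.9 Ω
X_C = 1/(ωC) = 6.24 Ω
Net reactance X = X_L − X_C = 14.7 Ω
Z = 3.32 + j14.7 Ω
|Z| = √(3.32² + 14.7²) = 15.0 Ω
I = V/|Z| = 539 mA
V_C = I·|Z_C| = 0.539 × 6.24 = 3.37 V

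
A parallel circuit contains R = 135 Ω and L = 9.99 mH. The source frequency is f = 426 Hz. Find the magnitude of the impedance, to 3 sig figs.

ω = 2πf = 2677 rad/s
X_L = ωL = 26.7 Ω
Parallel: admittances add. Y = 1/R + 1/(jωL)
Y = (0.00741 − j0.0374) S
|Y| = 0.0381 S → |Z| = 1/|Y| = 26.2 Ω, ∠Z = −∠Y = 78.8°

26.2 Ω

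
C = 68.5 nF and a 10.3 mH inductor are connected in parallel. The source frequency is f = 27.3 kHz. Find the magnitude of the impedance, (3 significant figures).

ω = 2πf = 171500 rad/s
X_L = ωL = 1770 Ω
X_C = 1/(ωC) = 85.1 Ω
Parallel: admittances add. Y = 1/(jωL) + jωC
Y = (0 + j0.0112) S
|Y| = 0.0112 S → |Z| = 1/|Y| = 89.4 Ω, ∠Z = −∠Y = -90.0°

89.4 Ω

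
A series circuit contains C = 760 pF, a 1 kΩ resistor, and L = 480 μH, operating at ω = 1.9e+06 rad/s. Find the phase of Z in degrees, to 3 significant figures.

X_L = ωL = 912 Ω
X_C = 1/(ωC) = 693 Ω
Net reactance X = X_L − X_C = 219 Ω
Z = 1000 + j219 Ω
|Z| = √(1000² + 219²) = 1020 Ω
∠Z = arctan(219/1000) = 12.4°

12.4°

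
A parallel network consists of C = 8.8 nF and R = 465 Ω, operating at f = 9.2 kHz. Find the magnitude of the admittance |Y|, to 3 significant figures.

2.21 mS

ω = 2πf = 57810 rad/s
X_C = 1/(ωC) = 1970 Ω
Parallel: admittances add. Y = 1/R + jωC
Y = (0.00215 + j0.000509) S
|Y| = 0.00221 S → |Z| = 1/|Y| = 453 Ω, ∠Z = −∠Y = -13.3°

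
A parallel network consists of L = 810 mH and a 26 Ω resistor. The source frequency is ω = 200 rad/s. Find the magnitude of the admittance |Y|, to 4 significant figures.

38.95 mS

X_L = ωL = 162.0 Ω
Parallel: admittances add. Y = 1/R + 1/(jωL)
Y = (0.03846 − j0.006173) S
|Y| = 0.03895 S → |Z| = 1/|Y| = 25.67 Ω, ∠Z = −∠Y = 9.118°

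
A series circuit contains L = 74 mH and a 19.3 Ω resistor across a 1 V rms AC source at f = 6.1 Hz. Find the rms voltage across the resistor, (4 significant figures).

ω = 2πf = 38.33 rad/s
X_L = ωL = 2.836 Ω
Z = 19.30 + j2.836 Ω
|Z| = √(19.30² + 2.836²) = 19.51 Ω
I = V/|Z| = 51.26 mA
V_R = I·|Z_R| = 0.05126 × 19.30 = 0.9894 V

0.9894 V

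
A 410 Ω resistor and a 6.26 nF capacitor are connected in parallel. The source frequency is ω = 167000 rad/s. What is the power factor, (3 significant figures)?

X_C = 1/(ωC) = 957 Ω
Parallel: admittances add. Y = 1/R + jωC
Y = (0.00244 + j0.00105) S
|Y| = 0.00265 S → |Z| = 1/|Y| = 377 Ω, ∠Z = −∠Y = -23.2°
cos φ = cos(-23.2°) = 0.919

0.919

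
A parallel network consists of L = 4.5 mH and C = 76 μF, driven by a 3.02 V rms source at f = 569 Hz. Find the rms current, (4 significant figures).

ω = 2πf = 3575 rad/s
X_L = ωL = 16.09 Ω
X_C = 1/(ωC) = 3.680 Ω
Parallel: admittances add. Y = 1/(jωL) + jωC
Y = (0 + j0.2096) S
|Y| = 0.2096 S → |Z| = 1/|Y| = 4.772 Ω, ∠Z = −∠Y = -90.00°
I = V/|Z| = 3.02/4.772 = 632.8 mA

632.8 mA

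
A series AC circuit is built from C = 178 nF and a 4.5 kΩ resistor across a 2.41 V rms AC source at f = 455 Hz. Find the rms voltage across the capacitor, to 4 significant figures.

0.9645 V

ω = 2πf = 2859 rad/s
X_C = 1/(ωC) = 1965 Ω
Z = 4500 − j1965 Ω
|Z| = √(4500² + 1965²) = 4910 Ω
I = V/|Z| = 490.8 μA
V_C = I·|Z_C| = 0.0004908 × 1965 = 0.9645 V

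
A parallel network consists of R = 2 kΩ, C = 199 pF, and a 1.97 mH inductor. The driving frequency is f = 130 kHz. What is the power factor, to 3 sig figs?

0.737

ω = 2πf = 816800 rad/s
X_L = ωL = 1610 Ω
X_C = 1/(ωC) = 6150 Ω
Parallel: admittances add. Y = 1/R + 1/(jωL) + jωC
Y = (0.000500 − j0.000459) S
|Y| = 0.000679 S → |Z| = 1/|Y| = 1470 Ω, ∠Z = −∠Y = 42.5°
cos φ = cos(42.5°) = 0.737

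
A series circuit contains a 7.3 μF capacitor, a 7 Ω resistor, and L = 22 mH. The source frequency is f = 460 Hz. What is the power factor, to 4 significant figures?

0.3969

ω = 2πf = 2890 rad/s
X_L = ωL = 63.59 Ω
X_C = 1/(ωC) = 47.40 Ω
Net reactance X = X_L − X_C = 16.19 Ω
Z = 7.000 + j16.19 Ω
|Z| = √(7.000² + 16.19²) = 17.64 Ω
∠Z = arctan(16.19/7.000) = 66.62°
cos φ = cos(66.62°) = 0.3969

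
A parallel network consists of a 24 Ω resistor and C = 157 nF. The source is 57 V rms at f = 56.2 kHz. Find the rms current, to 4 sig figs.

3.953 A

ω = 2πf = 353100 rad/s
X_C = 1/(ωC) = 18.04 Ω
Parallel: admittances add. Y = 1/R + jωC
Y = (0.04167 + j0.05544) S
|Y| = 0.06935 S → |Z| = 1/|Y| = 14.42 Ω, ∠Z = −∠Y = -53.07°
I = V/|Z| = 57/14.42 = 3.953 A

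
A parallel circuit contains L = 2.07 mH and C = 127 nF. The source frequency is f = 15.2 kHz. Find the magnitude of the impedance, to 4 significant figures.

141.4 Ω

ω = 2πf = 95500 rad/s
X_L = ωL = 197.7 Ω
X_C = 1/(ωC) = 82.45 Ω
Parallel: admittances add. Y = 1/(jωL) + jωC
Y = (0 + j0.007071) S
|Y| = 0.007071 S → |Z| = 1/|Y| = 141.4 Ω, ∠Z = −∠Y = -90.00°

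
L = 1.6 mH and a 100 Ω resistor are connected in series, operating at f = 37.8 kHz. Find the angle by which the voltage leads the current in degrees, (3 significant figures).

75.3°

ω = 2πf = 237500 rad/s
X_L = ωL = 380 Ω
Z = 100 + j380 Ω
|Z| = √(100² + 380²) = 393 Ω
∠Z = arctan(380/100) = 75.3°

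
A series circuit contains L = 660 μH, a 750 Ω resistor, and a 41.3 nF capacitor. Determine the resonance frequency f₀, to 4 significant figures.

ω₀ = 1/√(LC) = 1/√(0.00066 × 4.13e-08) = 191500 rad/s
f₀ = ω₀/(2π) = 30.48 kHz

30.48 kHz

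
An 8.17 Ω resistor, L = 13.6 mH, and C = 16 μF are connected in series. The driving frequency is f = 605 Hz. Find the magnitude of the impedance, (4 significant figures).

36.19 Ω

ω = 2πf = 3801 rad/s
X_L = ωL = 51.70 Ω
X_C = 1/(ωC) = 16.44 Ω
Net reactance X = X_L − X_C = 35.26 Ω
Z = 8.170 + j35.26 Ω
|Z| = √(8.170² + 35.26²) = 36.19 Ω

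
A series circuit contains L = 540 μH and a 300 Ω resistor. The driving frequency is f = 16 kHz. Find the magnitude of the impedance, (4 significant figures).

ω = 2πf = 100500 rad/s
X_L = ωL = 54.29 Ω
Z = 300.0 + j54.29 Ω
|Z| = √(300.0² + 54.29²) = 304.9 Ω

304.9 Ω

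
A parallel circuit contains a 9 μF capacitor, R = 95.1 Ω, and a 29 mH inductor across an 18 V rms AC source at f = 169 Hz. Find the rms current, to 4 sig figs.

453.9 mA

ω = 2πf = 1062 rad/s
X_L = ωL = 30.79 Ω
X_C = 1/(ωC) = 104.6 Ω
Parallel: admittances add. Y = 1/R + 1/(jωL) + jωC
Y = (0.01052 − j0.02292) S
|Y| = 0.02521 S → |Z| = 1/|Y| = 39.66 Ω, ∠Z = −∠Y = 65.35°
I = V/|Z| = 18/39.66 = 453.9 mA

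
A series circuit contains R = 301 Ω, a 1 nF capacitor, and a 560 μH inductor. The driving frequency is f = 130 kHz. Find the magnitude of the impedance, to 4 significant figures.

ω = 2πf = 816800 rad/s
X_L = ωL = 457.4 Ω
X_C = 1/(ωC) = 1224 Ω
Net reactance X = X_L − X_C = -766.9 Ω
Z = 301.0 − j766.9 Ω
|Z| = √(301.0² + 766.9²) = 823.8 Ω

823.8 Ω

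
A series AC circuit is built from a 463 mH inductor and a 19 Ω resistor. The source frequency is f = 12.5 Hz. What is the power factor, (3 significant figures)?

ω = 2πf = 78.54 rad/s
X_L = ωL = 36.4 Ω
Z = 19.0 + j36.4 Ω
|Z| = √(19.0² + 36.4²) = 41.0 Ω
∠Z = arctan(36.4/19.0) = 62.4°
cos φ = cos(62.4°) = 0.463

0.463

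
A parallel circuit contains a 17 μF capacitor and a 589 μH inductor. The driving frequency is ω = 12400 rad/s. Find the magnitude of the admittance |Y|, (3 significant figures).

X_L = ωL = 7.30 Ω
X_C = 1/(ωC) = 4.74 Ω
Parallel: admittances add. Y = 1/(jωL) + jωC
Y = (0 + j0.0739) S
|Y| = 0.0739 S → |Z| = 1/|Y| = 13.5 Ω, ∠Z = −∠Y = -90.0°

73.9 mS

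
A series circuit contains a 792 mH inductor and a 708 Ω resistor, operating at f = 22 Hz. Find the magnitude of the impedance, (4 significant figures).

ω = 2πf = 138.2 rad/s
X_L = ωL = 109.5 Ω
Z = 708.0 + j109.5 Ω
|Z| = √(708.0² + 109.5²) = 716.4 Ω

716.4 Ω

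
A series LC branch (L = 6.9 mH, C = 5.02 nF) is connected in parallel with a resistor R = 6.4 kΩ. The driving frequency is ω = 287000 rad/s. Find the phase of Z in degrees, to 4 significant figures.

78.64°

X_L = ωL = 1980 Ω
X_C = 1/(ωC) = 694.1 Ω
Branch 1: Z₁ = R = 6400 Ω
Branch 2 (series LC): Z₂ = j(X_L − X_C) = j1286 Ω
Parallel: Z = Z₁Z₂/(Z₁+Z₂), |Z| = 1261 Ω, ∠Z = 78.64°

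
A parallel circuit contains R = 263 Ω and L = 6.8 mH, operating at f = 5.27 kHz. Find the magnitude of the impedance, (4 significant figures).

ω = 2πf = 33110 rad/s
X_L = ωL = 225.2 Ω
Parallel: admittances add. Y = 1/R + 1/(jωL)
Y = (0.003802 − j0.004441) S
|Y| = 0.005847 S → |Z| = 1/|Y| = 171.0 Ω, ∠Z = −∠Y = 49.43°

171.0 Ω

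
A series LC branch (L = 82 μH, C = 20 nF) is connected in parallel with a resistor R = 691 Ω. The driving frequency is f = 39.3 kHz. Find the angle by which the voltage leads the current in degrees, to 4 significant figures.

-75.23°

ω = 2πf = 246900 rad/s
X_L = ωL = 20.25 Ω
X_C = 1/(ωC) = 202.5 Ω
Branch 1: Z₁ = R = 691.0 Ω
Branch 2 (series LC): Z₂ = j(X_L − X_C) = −j182.2 Ω
Parallel: Z = Z₁Z₂/(Z₁+Z₂), |Z| = 176.2 Ω, ∠Z = -75.23°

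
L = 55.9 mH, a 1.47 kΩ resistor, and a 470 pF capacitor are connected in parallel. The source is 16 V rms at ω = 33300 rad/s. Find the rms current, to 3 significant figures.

X_L = ωL = 1860 Ω
X_C = 1/(ωC) = 63900 Ω
Parallel: admittances add. Y = 1/R + 1/(jωL) + jωC
Y = (0.000680 − j0.000522) S
|Y| = 0.000857 S → |Z| = 1/|Y| = 1170 Ω, ∠Z = −∠Y = 37.5°
I = V/|Z| = 16/1170 = 13.7 mA

13.7 mA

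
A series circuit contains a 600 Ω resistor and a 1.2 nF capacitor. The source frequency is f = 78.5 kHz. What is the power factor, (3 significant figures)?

ω = 2πf = 493200 rad/s
X_C = 1/(ωC) = 1690 Ω
Z = 600 − j1690 Ω
|Z| = √(600² + 1690²) = 1790 Ω
∠Z = arctan(-1690/600) = -70.4°
cos φ = cos(-70.4°) = 0.335

0.335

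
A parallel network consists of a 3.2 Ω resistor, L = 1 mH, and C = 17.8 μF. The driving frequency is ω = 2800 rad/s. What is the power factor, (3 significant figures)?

0.713

X_L = ωL = 2.80 Ω
X_C = 1/(ωC) = 20.1 Ω
Parallel: admittances add. Y = 1/R + 1/(jωL) + jωC
Y = (0.312 − j0.307) S
|Y| = 0.438 S → |Z| = 1/|Y| = 2.28 Ω, ∠Z = −∠Y = 44.5°
cos φ = cos(44.5°) = 0.713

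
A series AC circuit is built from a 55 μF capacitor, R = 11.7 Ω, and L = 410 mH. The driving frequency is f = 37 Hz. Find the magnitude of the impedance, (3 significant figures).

ω = 2πf = 232.5 rad/s
X_L = ωL = 95.3 Ω
X_C = 1/(ωC) = 78.2 Ω
Net reactance X = X_L − X_C = 17.1 Ω
Z = 11.7 + j17.1 Ω
|Z| = √(11.7² + 17.1²) = 20.7 Ω

20.7 Ω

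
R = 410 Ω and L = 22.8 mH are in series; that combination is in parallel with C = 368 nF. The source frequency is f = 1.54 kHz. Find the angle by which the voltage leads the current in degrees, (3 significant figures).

ω = 2πf = 9676 rad/s
X_L = ωL = 221 Ω
X_C = 1/(ωC) = 281 Ω
Branch 1 (R+jX_L): Z₁ = 410 + j221 Ω, |Z₁| = 466 Ω
Branch 2 (−jX_C): Z₂ = −j281 Ω
Parallel: Z = Z₁Z₂/(Z₁+Z₂), |Z| = 316 Ω, ∠Z = -53.4°

-53.4°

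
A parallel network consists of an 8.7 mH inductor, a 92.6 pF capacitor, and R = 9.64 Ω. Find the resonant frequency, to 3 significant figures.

177 kHz

ω₀ = 1/√(LC) = 1/√(0.0087 × 9.26e-11) = 1.114e+06 rad/s
f₀ = ω₀/(2π) = 177 kHz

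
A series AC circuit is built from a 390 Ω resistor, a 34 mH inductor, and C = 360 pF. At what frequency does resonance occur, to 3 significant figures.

ω₀ = 1/√(LC) = 1/√(0.034 × 3.6e-10) = 285800 rad/s
f₀ = ω₀/(2π) = 45.5 kHz

45.5 kHz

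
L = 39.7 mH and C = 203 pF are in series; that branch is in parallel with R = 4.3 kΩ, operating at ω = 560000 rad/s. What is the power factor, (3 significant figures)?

0.952

X_L = ωL = 22200 Ω
X_C = 1/(ωC) = 8800 Ω
Branch 1: Z₁ = R = 4300 Ω
Branch 2 (series LC): Z₂ = j(X_L − X_C) = j13400 Ω
Parallel: Z = Z₁Z₂/(Z₁+Z₂), |Z| = 4100 Ω, ∠Z = 17.7°
cos φ = cos(17.7°) = 0.952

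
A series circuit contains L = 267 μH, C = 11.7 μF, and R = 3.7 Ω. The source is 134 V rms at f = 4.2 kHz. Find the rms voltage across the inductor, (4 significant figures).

ω = 2πf = 26390 rad/s
X_L = ωL = 7.046 Ω
X_C = 1/(ωC) = 3.239 Ω
Net reactance X = X_L − X_C = 3.807 Ω
Z = 3.700 + j3.807 Ω
|Z| = √(3.700² + 3.807²) = 5.309 Ω
I = V/|Z| = 25.24 A
V_L = I·|Z_L| = 25.24 × 7.046 = 177.8 V

177.8 V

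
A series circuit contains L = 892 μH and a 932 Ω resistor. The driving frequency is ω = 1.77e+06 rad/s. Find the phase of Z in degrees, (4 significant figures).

59.45°

X_L = ωL = 1579 Ω
Z = 932.0 + j1579 Ω
|Z| = √(932.0² + 1579²) = 1833 Ω
∠Z = arctan(1579/932.0) = 59.45°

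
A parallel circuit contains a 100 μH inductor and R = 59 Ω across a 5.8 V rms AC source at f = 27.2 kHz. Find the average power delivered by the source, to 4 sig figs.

570.2 mW

ω = 2πf = 170900 rad/s
X_L = ωL = 17.09 Ω
Parallel: admittances add. Y = 1/R + 1/(jωL)
Y = (0.01695 − j0.05851) S
|Y| = 0.06092 S → |Z| = 1/|Y| = 16.42 Ω, ∠Z = −∠Y = 73.85°
I = V/|Z| = 353.3 mA
P = VI cos φ = 5.8 × 0.3533 × cos(73.85°) = 570.2 mW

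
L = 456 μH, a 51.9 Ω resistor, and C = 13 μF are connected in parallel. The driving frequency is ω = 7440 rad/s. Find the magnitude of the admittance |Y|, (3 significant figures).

X_L = ωL = 3.39 Ω
X_C = 1/(ωC) = 10.3 Ω
Parallel: admittances add. Y = 1/R + 1/(jωL) + jωC
Y = (0.0193 − j0.198) S
|Y| = 0.199 S → |Z| = 1/|Y| = 5.03 Ω, ∠Z = −∠Y = 84.4°

199 mS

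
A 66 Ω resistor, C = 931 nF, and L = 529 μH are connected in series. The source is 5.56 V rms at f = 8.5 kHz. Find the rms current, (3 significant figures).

ω = 2πf = 53410 rad/s
X_L = ωL = 28.3 Ω
X_C = 1/(ωC) = 20.1 Ω
Net reactance X = X_L − X_C = 8.14 Ω
Z = 66.0 + j8.14 Ω
|Z| = √(66.0² + 8.14²) = 66.5 Ω
I = V/|Z| = 5.56/66.5 = 83.6 mA

83.6 mA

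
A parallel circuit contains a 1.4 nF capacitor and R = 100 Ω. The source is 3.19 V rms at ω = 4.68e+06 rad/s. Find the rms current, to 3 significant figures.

X_C = 1/(ωC) = 153 Ω
Parallel: admittances add. Y = 1/R + jωC
Y = (0.0100 + j0.00655) S
|Y| = 0.0120 S → |Z| = 1/|Y| = 83.6 Ω, ∠Z = −∠Y = -33.2°
I = V/|Z| = 3.19/83.6 = 38.1 mA

38.1 mA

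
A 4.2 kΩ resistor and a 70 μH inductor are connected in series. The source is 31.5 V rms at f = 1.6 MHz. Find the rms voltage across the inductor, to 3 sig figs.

ω = 2πf = 1.005e+07 rad/s
X_L = ωL = 704 Ω
Z = 4200 + j704 Ω
|Z| = √(4200² + 704²) = 4260 Ω
I = V/|Z| = 7.40 mA
V_L = I·|Z_L| = 0.00740 × 704 = 5.21 V

5.21 V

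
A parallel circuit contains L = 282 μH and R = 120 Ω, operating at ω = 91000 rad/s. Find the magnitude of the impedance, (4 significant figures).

25.09 Ω

X_L = ωL = 25.66 Ω
Parallel: admittances add. Y = 1/R + 1/(jωL)
Y = (0.008333 − j0.03897) S
|Y| = 0.03985 S → |Z| = 1/|Y| = 25.09 Ω, ∠Z = −∠Y = 77.93°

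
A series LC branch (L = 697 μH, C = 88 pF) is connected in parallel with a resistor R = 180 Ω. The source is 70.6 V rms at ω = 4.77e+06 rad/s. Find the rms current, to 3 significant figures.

X_L = ωL = 3320 Ω
X_C = 1/(ωC) = 2380 Ω
Branch 1: Z₁ = R = 180 Ω
Branch 2 (series LC): Z₂ = j(X_L − X_C) = j942 Ω
Parallel: Z = Z₁Z₂/(Z₁+Z₂), |Z| = 177 Ω, ∠Z = 10.8°
I = V/|Z| = 70.6/177 = 399 mA

399 mA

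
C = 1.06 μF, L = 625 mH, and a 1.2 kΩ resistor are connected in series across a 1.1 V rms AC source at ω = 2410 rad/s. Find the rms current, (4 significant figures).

X_L = ωL = 1506 Ω
X_C = 1/(ωC) = 391.5 Ω
Net reactance X = X_L − X_C = 1115 Ω
Z = 1200 + j1115 Ω
|Z| = √(1200² + 1115²) = 1638 Ω
I = V/|Z| = 1.1/1638 = 671.6 μA

671.6 μA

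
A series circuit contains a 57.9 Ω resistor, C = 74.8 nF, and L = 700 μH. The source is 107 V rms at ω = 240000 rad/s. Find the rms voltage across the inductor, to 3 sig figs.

X_L = ωL = 168 Ω
X_C = 1/(ωC) = 55.7 Ω
Net reactance X = X_L − X_C = 112 Ω
Z = 57.9 + j112 Ω
|Z| = √(57.9² + 112²) = 126 Ω
I = V/|Z| = 847 mA
V_L = I·|Z_L| = 0.847 × 168 = 142 V

142 V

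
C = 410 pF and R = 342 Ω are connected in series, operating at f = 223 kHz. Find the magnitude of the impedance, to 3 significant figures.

1770 Ω

ω = 2πf = 1.401e+06 rad/s
X_C = 1/(ωC) = 1740 Ω
Z = 342 − j1740 Ω
|Z| = √(342² + 1740²) = 1770 Ω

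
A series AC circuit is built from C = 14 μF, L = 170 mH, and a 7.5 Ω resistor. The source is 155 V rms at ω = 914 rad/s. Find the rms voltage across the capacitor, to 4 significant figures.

156.1 V

X_L = ωL = 155.4 Ω
X_C = 1/(ωC) = 78.15 Ω
Net reactance X = X_L − X_C = 77.23 Ω
Z = 7.500 + j77.23 Ω
|Z| = √(7.500² + 77.23²) = 77.59 Ω
I = V/|Z| = 1.998 A
V_C = I·|Z_C| = 1.998 × 78.15 = 156.1 V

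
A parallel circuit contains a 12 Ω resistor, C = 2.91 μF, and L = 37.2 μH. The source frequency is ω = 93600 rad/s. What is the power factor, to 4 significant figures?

X_L = ωL = 3.482 Ω
X_C = 1/(ωC) = 3.671 Ω
Parallel: admittances add. Y = 1/R + 1/(jωL) + jωC
Y = (0.08333 − j0.01482) S
|Y| = 0.08464 S → |Z| = 1/|Y| = 11.81 Ω, ∠Z = −∠Y = 10.09°
cos φ = cos(10.09°) = 0.9845

0.9845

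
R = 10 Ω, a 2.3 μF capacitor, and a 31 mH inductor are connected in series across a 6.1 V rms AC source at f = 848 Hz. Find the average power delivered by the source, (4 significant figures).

52.53 mW

ω = 2πf = 5328 rad/s
X_L = ωL = 165.2 Ω
X_C = 1/(ωC) = 81.60 Ω
Net reactance X = X_L − X_C = 83.57 Ω
Z = 10.00 + j83.57 Ω
|Z| = √(10.00² + 83.57²) = 84.17 Ω
∠Z = arctan(83.57/10.00) = 83.18°
I = V/|Z| = 72.47 mA
P = VI cos φ = 6.1 × 0.07247 × cos(83.18°) = 52.53 mW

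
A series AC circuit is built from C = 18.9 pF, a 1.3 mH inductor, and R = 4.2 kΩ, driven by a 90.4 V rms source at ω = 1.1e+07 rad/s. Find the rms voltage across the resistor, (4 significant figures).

X_L = ωL = 14300 Ω
X_C = 1/(ωC) = 4810 Ω
Net reactance X = X_L − X_C = 9490 Ω
Z = 4200 + j9490 Ω
|Z| = √(4200² + 9490²) = 10380 Ω
I = V/|Z| = 8.711 mA
V_R = I·|Z_R| = 0.008711 × 4200 = 36.59 V

36.59 V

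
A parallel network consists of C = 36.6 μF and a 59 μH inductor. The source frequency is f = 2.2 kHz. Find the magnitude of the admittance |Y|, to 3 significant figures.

720 mS

ω = 2πf = 13820 rad/s
X_L = ωL = 0.816 Ω
X_C = 1/(ωC) = 1.98 Ω
Parallel: admittances add. Y = 1/(jωL) + jωC
Y = (0 − j0.720) S
|Y| = 0.720 S → |Z| = 1/|Y| = 1.39 Ω, ∠Z = −∠Y = 90.0°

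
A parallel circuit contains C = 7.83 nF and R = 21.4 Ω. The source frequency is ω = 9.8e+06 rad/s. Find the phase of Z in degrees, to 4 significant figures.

X_C = 1/(ωC) = 13.03 Ω
Parallel: admittances add. Y = 1/R + jωC
Y = (0.04673 + j0.07673) S
|Y| = 0.08984 S → |Z| = 1/|Y| = 11.13 Ω, ∠Z = −∠Y = -58.66°

-58.66°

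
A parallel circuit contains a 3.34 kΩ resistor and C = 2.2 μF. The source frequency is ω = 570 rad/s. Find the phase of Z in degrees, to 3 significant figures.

-76.6°

X_C = 1/(ωC) = 797 Ω
Parallel: admittances add. Y = 1/R + jωC
Y = (0.000299 + j0.00125) S
|Y| = 0.00129 S → |Z| = 1/|Y| = 776 Ω, ∠Z = −∠Y = -76.6°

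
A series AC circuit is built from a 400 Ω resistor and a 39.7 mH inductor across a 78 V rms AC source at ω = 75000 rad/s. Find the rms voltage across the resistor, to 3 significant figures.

X_L = ωL = 2980 Ω
Z = 400 + j2980 Ω
|Z| = √(400² + 2980²) = 3000 Ω
I = V/|Z| = 26.0 mA
V_R = I·|Z_R| = 0.0260 × 400 = 10.4 V

10.4 V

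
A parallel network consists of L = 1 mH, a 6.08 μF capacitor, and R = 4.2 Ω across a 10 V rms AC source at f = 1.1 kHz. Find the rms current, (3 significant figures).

2.59 A

ω = 2πf = 6912 rad/s
X_L = ωL = 6.91 Ω
X_C = 1/(ωC) = 23.8 Ω
Parallel: admittances add. Y = 1/R + 1/(jωL) + jωC
Y = (0.238 − j0.103) S
|Y| = 0.259 S → |Z| = 1/|Y| = 3.86 Ω, ∠Z = −∠Y = 23.3°
I = V/|Z| = 10/3.86 = 2.59 A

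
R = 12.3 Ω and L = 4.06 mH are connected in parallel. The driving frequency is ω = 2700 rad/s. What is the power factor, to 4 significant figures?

X_L = ωL = 10.96 Ω
Parallel: admittances add. Y = 1/R + 1/(jωL)
Y = (0.08130 − j0.09122) S
|Y| = 0.1222 S → |Z| = 1/|Y| = 8.184 Ω, ∠Z = −∠Y = 48.29°
cos φ = cos(48.29°) = 0.6653

0.6653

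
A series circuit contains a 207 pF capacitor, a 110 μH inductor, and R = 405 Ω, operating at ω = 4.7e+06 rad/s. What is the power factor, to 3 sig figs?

0.621

X_L = ωL = 517 Ω
X_C = 1/(ωC) = 1030 Ω
Net reactance X = X_L − X_C = -511 Ω
Z = 405 − j511 Ω
|Z| = √(405² + 511²) = 652 Ω
∠Z = arctan(-511/405) = -51.6°
cos φ = cos(-51.6°) = 0.621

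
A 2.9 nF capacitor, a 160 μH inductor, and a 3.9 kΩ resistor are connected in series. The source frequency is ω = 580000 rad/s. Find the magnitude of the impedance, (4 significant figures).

3932 Ω

X_L = ωL = 92.80 Ω
X_C = 1/(ωC) = 594.5 Ω
Net reactance X = X_L − X_C = -501.7 Ω
Z = 3900 − j501.7 Ω
|Z| = √(3900² + 501.7²) = 3932 Ω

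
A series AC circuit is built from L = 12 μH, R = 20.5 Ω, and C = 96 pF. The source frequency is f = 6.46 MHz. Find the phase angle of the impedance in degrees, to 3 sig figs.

ω = 2πf = 4.059e+07 rad/s
X_L = ωL = 487 Ω
X_C = 1/(ωC) = 257 Ω
Net reactance X = X_L − X_C = 230 Ω
Z = 20.5 + j230 Ω
|Z| = √(20.5² + 230²) = 231 Ω
∠Z = arctan(230/20.5) = 84.9°

84.9°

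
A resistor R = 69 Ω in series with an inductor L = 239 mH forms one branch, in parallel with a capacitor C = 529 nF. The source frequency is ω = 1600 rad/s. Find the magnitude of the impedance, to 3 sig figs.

572 Ω

X_L = ωL = 382 Ω
X_C = 1/(ωC) = 1180 Ω
Branch 1 (R+jX_L): Z₁ = 69.0 + j382 Ω, |Z₁| = 389 Ω
Branch 2 (−jX_C): Z₂ = −j1180 Ω
Parallel: Z = Z₁Z₂/(Z₁+Z₂), |Z| = 572 Ω, ∠Z = 74.8°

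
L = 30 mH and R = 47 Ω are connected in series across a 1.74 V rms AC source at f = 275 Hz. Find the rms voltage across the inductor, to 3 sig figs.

1.29 V

ω = 2πf = 1728 rad/s
X_L = ωL = 51.8 Ω
Z = 47.0 + j51.8 Ω
|Z| = √(47.0² + 51.8²) = 70.0 Ω
I = V/|Z| = 24.9 mA
V_L = I·|Z_L| = 0.0249 × 51.8 = 1.29 V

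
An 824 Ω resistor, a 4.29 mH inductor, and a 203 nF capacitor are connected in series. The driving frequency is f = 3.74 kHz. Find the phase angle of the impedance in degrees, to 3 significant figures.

ω = 2πf = 23500 rad/s
X_L = ωL = 101 Ω
X_C = 1/(ωC) = 210 Ω
Net reactance X = X_L − X_C = -109 Ω
Z = 824 − j109 Ω
|Z| = √(824² + 109²) = 831 Ω
∠Z = arctan(-109/824) = -7.52°

-7.52°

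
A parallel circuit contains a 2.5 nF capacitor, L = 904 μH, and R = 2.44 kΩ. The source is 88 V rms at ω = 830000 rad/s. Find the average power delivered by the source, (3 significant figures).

3.17 W

X_L = ωL = 750 Ω
X_C = 1/(ωC) = 482 Ω
Parallel: admittances add. Y = 1/R + 1/(jωL) + jωC
Y = (0.000410 + j0.000742) S
|Y| = 0.000848 S → |Z| = 1/|Y| = 1180 Ω, ∠Z = −∠Y = -61.1°
I = V/|Z| = 74.6 mA
P = VI cos φ = 88 × 0.0746 × cos(-61.1°) = 3.17 W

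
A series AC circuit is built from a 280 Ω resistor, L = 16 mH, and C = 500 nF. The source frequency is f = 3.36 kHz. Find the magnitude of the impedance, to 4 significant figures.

ω = 2πf = 21110 rad/s
X_L = ωL = 337.8 Ω
X_C = 1/(ωC) = 94.74 Ω
Net reactance X = X_L − X_C = 243.0 Ω
Z = 280.0 + j243.0 Ω
|Z| = √(280.0² + 243.0²) = 370.8 Ω

370.8 Ω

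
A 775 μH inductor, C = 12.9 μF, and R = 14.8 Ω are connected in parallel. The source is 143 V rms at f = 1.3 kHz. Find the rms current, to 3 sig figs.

12.2 A

ω = 2πf = 8168 rad/s
X_L = ωL = 6.33 Ω
X_C = 1/(ωC) = 9.49 Ω
Parallel: admittances add. Y = 1/R + 1/(jωL) + jωC
Y = (0.0676 − j0.0526) S
|Y| = 0.0856 S → |Z| = 1/|Y| = 11.7 Ω, ∠Z = −∠Y = 37.9°
I = V/|Z| = 143/11.7 = 12.2 A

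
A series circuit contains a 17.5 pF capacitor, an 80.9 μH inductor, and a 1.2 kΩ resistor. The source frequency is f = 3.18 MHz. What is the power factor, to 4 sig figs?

0.6944

ω = 2πf = 1.998e+07 rad/s
X_L = ωL = 1616 Ω
X_C = 1/(ωC) = 2860 Ω
Net reactance X = X_L − X_C = -1244 Ω
Z = 1200 − j1244 Ω
|Z| = √(1200² + 1244²) = 1728 Ω
∠Z = arctan(-1244/1200) = -46.02°
cos φ = cos(-46.02°) = 0.6944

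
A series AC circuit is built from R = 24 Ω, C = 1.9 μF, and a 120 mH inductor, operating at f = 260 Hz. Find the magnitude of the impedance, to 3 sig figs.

128 Ω

ω = 2πf = 1634 rad/s
X_L = ωL = 196 Ω
X_C = 1/(ωC) = 322 Ω
Net reactance X = X_L − X_C = -126 Ω
Z = 24.0 − j126 Ω
|Z| = √(24.0² + 126²) = 128 Ω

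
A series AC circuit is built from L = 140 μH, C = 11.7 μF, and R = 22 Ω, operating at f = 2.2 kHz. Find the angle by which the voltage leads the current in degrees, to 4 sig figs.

-10.93°

ω = 2πf = 13820 rad/s
X_L = ωL = 1.935 Ω
X_C = 1/(ωC) = 6.183 Ω
Net reactance X = X_L − X_C = -4.248 Ω
Z = 22.00 − j4.248 Ω
|Z| = √(22.00² + 4.248²) = 22.41 Ω
∠Z = arctan(-4.248/22.00) = -10.93°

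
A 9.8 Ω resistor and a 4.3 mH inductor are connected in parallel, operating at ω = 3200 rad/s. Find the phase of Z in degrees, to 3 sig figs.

35.5°

X_L = ωL = 13.8 Ω
Parallel: admittances add. Y = 1/R + 1/(jωL)
Y = (0.102 − j0.0727) S
|Y| = 0.125 S → |Z| = 1/|Y| = 7.98 Ω, ∠Z = −∠Y = 35.5°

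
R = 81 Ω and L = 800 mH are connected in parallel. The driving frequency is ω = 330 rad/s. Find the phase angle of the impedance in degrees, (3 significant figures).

X_L = ωL = 264 Ω
Parallel: admittances add. Y = 1/R + 1/(jωL)
Y = (0.0123 − j0.00379) S
|Y| = 0.0129 S → |Z| = 1/|Y| = 77.4 Ω, ∠Z = −∠Y = 17.1°

17.1°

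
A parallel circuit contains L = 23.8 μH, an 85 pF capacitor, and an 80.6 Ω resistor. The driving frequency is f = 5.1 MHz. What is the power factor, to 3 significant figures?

ω = 2πf = 3.204e+07 rad/s
X_L = ωL = 763 Ω
X_C = 1/(ωC) = 367 Ω
Parallel: admittances add. Y = 1/R + 1/(jωL) + jωC
Y = (0.0124 + j0.00141) S
|Y| = 0.0125 S → |Z| = 1/|Y| = 80.1 Ω, ∠Z = −∠Y = -6.50°
cos φ = cos(-6.50°) = 0.994

0.994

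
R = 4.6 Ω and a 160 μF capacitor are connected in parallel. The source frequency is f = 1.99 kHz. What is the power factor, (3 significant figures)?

0.108

ω = 2πf = 12500 rad/s
X_C = 1/(ωC) = 0.500 Ω
Parallel: admittances add. Y = 1/R + jωC
Y = (0.217 + j2.00) S
|Y| = 2.01 S → |Z| = 1/|Y| = 0.497 Ω, ∠Z = −∠Y = -83.8°
cos φ = cos(-83.8°) = 0.108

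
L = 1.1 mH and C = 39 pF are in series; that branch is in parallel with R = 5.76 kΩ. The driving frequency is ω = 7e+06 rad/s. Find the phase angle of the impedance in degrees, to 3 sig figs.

X_L = ωL = 7700 Ω
X_C = 1/(ωC) = 3660 Ω
Branch 1: Z₁ = R = 5760 Ω
Branch 2 (series LC): Z₂ = j(X_L − X_C) = j4040 Ω
Parallel: Z = Z₁Z₂/(Z₁+Z₂), |Z| = 3310 Ω, ∠Z = 55.0°

55.0°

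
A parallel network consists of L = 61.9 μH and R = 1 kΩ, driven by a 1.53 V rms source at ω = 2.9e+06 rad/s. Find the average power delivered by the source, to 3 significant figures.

2.34 mW

X_L = ωL = 180 Ω
Parallel: admittances add. Y = 1/R + 1/(jωL)
Y = (0.00100 − j0.00557) S
|Y| = 0.00566 S → |Z| = 1/|Y| = 177 Ω, ∠Z = −∠Y = 79.8°
I = V/|Z| = 8.66 mA
P = VI cos φ = 1.53 × 0.00866 × cos(79.8°) = 2.34 mW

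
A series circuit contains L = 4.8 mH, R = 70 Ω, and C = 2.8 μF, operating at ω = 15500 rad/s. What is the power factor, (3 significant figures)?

0.806

X_L = ωL = 74.4 Ω
X_C = 1/(ωC) = 23.0 Ω
Net reactance X = X_L − X_C = 51.4 Ω
Z = 70.0 + j51.4 Ω
|Z| = √(70.0² + 51.4²) = 86.8 Ω
∠Z = arctan(51.4/70.0) = 36.3°
cos φ = cos(36.3°) = 0.806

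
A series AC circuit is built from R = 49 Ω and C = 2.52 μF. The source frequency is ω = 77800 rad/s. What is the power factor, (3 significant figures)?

X_C = 1/(ωC) = 5.10 Ω
Z = 49.0 − j5.10 Ω
|Z| = √(49.0² + 5.10²) = 49.3 Ω
∠Z = arctan(-5.10/49.0) = -5.94°
cos φ = cos(-5.94°) = 0.995

0.995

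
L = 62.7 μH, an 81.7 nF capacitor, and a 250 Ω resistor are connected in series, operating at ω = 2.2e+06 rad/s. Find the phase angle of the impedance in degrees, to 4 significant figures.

X_L = ωL = 137.9 Ω
X_C = 1/(ωC) = 5.564 Ω
Net reactance X = X_L − X_C = 132.4 Ω
Z = 250.0 + j132.4 Ω
|Z| = √(250.0² + 132.4²) = 282.9 Ω
∠Z = arctan(132.4/250.0) = 27.90°

27.90°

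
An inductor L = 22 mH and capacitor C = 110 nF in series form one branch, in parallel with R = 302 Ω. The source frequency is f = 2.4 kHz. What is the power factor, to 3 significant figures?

0.668

ω = 2πf = 15080 rad/s
X_L = ωL = 332 Ω
X_C = 1/(ωC) = 603 Ω
Branch 1: Z₁ = R = 302 Ω
Branch 2 (series LC): Z₂ = j(X_L − X_C) = −j271 Ω
Parallel: Z = Z₁Z₂/(Z₁+Z₂), |Z| = 202 Ω, ∠Z = -48.1°
cos φ = cos(-48.1°) = 0.668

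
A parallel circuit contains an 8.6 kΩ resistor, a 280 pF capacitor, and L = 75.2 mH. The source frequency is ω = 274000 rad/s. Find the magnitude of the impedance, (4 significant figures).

X_L = ωL = 20600 Ω
X_C = 1/(ωC) = 13030 Ω
Parallel: admittances add. Y = 1/R + 1/(jωL) + jωC
Y = (0.0001163 + j2.819e-05) S
|Y| = 0.0001196 S → |Z| = 1/|Y| = 8358 Ω, ∠Z = −∠Y = -13.63°

8358 Ω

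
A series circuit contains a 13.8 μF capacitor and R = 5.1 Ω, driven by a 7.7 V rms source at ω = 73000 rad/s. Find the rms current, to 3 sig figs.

1.48 A

X_C = 1/(ωC) = 0.993 Ω
Z = 5.10 − j0.993 Ω
|Z| = √(5.10² + 0.993²) = 5.20 Ω
I = V/|Z| = 7.7/5.20 = 1.48 A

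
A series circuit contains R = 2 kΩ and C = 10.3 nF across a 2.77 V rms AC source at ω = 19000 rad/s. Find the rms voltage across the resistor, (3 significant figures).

X_C = 1/(ωC) = 5110 Ω
Z = 2000 − j5110 Ω
|Z| = √(2000² + 5110²) = 5490 Ω
I = V/|Z| = 505 μA
V_R = I·|Z_R| = 0.000505 × 2000 = 1.01 V

1.01 V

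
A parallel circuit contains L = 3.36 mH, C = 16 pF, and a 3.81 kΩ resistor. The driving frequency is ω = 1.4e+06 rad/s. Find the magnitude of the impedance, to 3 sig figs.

X_L = ωL = 4700 Ω
X_C = 1/(ωC) = 44600 Ω
Parallel: admittances add. Y = 1/R + 1/(jωL) + jωC
Y = (0.000262 − j0.000190) S
|Y| = 0.000324 S → |Z| = 1/|Y| = 3090 Ω, ∠Z = −∠Y = 35.9°

3090 Ω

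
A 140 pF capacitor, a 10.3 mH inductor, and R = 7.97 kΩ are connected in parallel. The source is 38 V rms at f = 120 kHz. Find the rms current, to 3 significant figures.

ω = 2πf = 754000 rad/s
X_L = ωL = 7770 Ω
X_C = 1/(ωC) = 9470 Ω
Parallel: admittances add. Y = 1/R + 1/(jωL) + jωC
Y = (0.000125 − j2.32e-05) S
|Y| = 0.000128 S → |Z| = 1/|Y| = 7840 Ω, ∠Z = −∠Y = 10.5°
I = V/|Z| = 38/7840 = 4.85 mA

4.85 mA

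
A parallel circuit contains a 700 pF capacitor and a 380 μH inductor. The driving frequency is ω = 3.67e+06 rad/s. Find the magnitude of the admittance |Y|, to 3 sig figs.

1.85 mS

X_L = ωL = 1390 Ω
X_C = 1/(ωC) = 389 Ω
Parallel: admittances add. Y = 1/(jωL) + jωC
Y = (0 + j0.00185) S
|Y| = 0.00185 S → |Z| = 1/|Y| = 540 Ω, ∠Z = −∠Y = -90.0°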